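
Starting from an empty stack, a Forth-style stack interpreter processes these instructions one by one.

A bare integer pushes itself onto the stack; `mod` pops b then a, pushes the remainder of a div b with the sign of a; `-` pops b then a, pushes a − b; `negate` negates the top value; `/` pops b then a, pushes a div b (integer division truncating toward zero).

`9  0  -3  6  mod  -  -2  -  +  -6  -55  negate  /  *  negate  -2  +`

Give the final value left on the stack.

-2

9      -> [9]
0      -> [9, 0]
-3     -> [9, 0, -3]
6      -> [9, 0, -3, 6]
mod    -> [9, 0, -3]
-      -> [9, 3]
-2     -> [9, 3, -2]
-      -> [9, 5]
+      -> [14]
-6     -> [14, -6]
-55    -> [14, -6, -55]
negate -> [14, -6, 55]
/      -> [14, 0]
*      -> [0]
negate -> [0]
-2     -> [0, -2]
+      -> [-2]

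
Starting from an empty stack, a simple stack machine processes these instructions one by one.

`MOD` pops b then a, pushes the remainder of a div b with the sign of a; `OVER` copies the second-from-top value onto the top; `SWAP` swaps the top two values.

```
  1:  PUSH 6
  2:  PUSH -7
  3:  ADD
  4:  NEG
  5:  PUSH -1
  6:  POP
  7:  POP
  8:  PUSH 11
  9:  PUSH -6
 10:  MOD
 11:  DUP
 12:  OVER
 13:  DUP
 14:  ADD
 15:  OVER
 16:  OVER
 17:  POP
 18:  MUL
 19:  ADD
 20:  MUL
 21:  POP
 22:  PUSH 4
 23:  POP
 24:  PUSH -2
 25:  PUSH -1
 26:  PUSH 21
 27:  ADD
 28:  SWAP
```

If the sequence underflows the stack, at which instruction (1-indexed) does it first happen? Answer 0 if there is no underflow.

PUSH 6  -> 6
PUSH -7 -> 6 -7
ADD     -> -1
NEG     -> 1
PUSH -1 -> 1 -1
POP     -> 1
POP     -> (empty)
PUSH 11 -> 11
PUSH -6 -> 11 -6
MOD     -> 5
DUP     -> 5 5
OVER    -> 5 5 5
DUP     -> 5 5 5 5
ADD     -> 5 5 10
OVER    -> 5 5 10 5
OVER    -> 5 5 10 5 10
POP     -> 5 5 10 5
MUL     -> 5 5 50
ADD     -> 5 55
MUL     -> 275
POP     -> (empty)
PUSH 4  -> 4
POP     -> (empty)
PUSH -2 -> -2
PUSH -1 -> -2 -1
PUSH 21 -> -2 -1 21
ADD     -> -2 20
SWAP    -> 20 -2

0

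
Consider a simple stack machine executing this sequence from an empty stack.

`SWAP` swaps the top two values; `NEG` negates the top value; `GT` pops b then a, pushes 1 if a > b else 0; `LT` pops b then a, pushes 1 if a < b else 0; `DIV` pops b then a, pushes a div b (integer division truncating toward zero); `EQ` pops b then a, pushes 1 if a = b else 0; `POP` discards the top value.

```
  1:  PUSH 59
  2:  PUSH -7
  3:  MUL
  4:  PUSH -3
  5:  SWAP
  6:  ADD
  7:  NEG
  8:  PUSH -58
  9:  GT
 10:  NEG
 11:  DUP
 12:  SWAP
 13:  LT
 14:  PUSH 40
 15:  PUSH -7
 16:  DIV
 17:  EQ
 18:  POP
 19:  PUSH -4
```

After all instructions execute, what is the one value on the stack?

-4

PUSH 59  : 59
PUSH -7  : 59 -7
MUL      : -413
PUSH -3  : -413 -3
SWAP     : -3 -413
ADD      : -416
NEG      : 416
PUSH -58 : 416 -58
GT       : 1
NEG      : -1
DUP      : -1 -1
SWAP     : -1 -1
LT       : 0
PUSH 40  : 0 40
PUSH -7  : 0 40 -7
DIV      : 0 -5
EQ       : 0
POP      : (empty)
PUSH -4  : -4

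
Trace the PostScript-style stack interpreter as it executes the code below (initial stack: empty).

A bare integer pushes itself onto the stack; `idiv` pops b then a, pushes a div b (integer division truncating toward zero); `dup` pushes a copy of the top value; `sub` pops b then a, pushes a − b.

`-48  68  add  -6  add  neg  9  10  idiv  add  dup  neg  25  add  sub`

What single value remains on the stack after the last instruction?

-53

-48   -48
68    -48 68
add   20
-6    20 -6
add   14
neg   -14
9     -14 9
10    -14 9 10
idiv  -14 0
add   -14
dup   -14 -14
neg   -14 14
25    -14 14 25
add   -14 39
sub   -53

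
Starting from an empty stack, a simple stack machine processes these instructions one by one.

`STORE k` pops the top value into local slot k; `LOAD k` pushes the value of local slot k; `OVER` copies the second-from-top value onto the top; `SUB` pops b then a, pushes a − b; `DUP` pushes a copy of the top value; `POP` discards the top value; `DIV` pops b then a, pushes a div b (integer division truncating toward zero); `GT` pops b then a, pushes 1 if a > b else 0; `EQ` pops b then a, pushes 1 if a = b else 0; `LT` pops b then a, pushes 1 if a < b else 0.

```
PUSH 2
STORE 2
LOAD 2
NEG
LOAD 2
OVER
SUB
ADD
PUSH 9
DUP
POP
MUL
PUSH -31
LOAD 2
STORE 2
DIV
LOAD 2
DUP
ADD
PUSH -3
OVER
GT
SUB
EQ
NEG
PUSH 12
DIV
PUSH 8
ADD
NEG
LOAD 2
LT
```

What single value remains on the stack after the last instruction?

1

PUSH 2   -> [2]
STORE 2  -> []
LOAD 2   -> [2]
NEG      -> [-2]
LOAD 2   -> [-2, 2]
OVER     -> [-2, 2, -2]
SUB      -> [-2, 4]
ADD      -> [2]
PUSH 9   -> [2, 9]
DUP      -> [2, 9, 9]
POP      -> [2, 9]
MUL      -> [18]
PUSH -31 -> [18, -31]
LOAD 2   -> [18, -31, 2]
STORE 2  -> [18, -31]
DIV      -> [0]
LOAD 2   -> [0, 2]
DUP      -> [0, 2, 2]
ADD      -> [0, 4]
PUSH -3  -> [0, 4, -3]
OVER     -> [0, 4, -3, 4]
GT       -> [0, 4, 0]
SUB      -> [0, 4]
EQ       -> [0]
NEG      -> [0]
PUSH 12  -> [0, 12]
DIV      -> [0]
PUSH 8   -> [0, 8]
ADD      -> [8]
NEG      -> [-8]
LOAD 2   -> [-8, 2]
LT       -> [1]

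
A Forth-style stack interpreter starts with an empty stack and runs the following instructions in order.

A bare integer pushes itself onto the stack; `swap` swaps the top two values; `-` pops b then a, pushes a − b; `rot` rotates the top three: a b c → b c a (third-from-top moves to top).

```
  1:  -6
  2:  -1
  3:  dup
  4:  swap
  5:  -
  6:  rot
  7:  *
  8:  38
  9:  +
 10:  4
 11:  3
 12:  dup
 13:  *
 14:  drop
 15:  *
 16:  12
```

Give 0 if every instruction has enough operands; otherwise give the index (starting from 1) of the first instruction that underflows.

-6   : -6
-1   : -6 -1
dup  : -6 -1 -1
swap : -6 -1 -1
-    : -6 0
rot  — needs 3 operands, stack has 2 → underflow

6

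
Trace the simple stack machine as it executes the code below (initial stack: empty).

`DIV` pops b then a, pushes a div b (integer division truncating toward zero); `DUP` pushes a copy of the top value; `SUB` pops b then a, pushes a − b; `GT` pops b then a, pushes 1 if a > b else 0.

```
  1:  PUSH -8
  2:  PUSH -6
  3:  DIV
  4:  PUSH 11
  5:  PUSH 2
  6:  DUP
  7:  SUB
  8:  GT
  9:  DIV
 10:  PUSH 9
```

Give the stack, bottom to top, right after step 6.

PUSH -8 → [-8]
PUSH -6 → [-8, -6]
DIV     → [1]
PUSH 11 → [1, 11]
PUSH 2  → [1, 11, 2]
DUP     → [1, 11, 2, 2]

[1, 11, 2, 2]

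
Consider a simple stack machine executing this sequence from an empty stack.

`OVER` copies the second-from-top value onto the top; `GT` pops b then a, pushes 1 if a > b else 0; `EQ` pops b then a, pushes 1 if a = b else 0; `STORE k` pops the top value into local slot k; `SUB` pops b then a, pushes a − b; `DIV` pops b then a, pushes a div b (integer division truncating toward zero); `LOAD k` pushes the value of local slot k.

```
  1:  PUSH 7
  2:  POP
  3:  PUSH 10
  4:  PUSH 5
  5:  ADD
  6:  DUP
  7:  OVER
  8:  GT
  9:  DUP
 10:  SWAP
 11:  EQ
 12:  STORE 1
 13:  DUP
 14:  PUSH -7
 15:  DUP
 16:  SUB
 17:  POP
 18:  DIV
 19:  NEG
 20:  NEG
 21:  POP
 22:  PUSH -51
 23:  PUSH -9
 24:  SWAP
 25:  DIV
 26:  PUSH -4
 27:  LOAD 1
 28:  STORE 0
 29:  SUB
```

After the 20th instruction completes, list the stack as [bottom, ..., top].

PUSH 7   7
POP      (empty)
PUSH 10  10
PUSH 5   10 5
ADD      15
DUP      15 15
OVER     15 15 15
GT       15 0
DUP      15 0 0
SWAP     15 0 0
EQ       15 1
STORE 1  15
DUP      15 15
PUSH -7  15 15 -7
DUP      15 15 -7 -7
SUB      15 15 0
POP      15 15
DIV      1
NEG      -1
NEG      1

[1]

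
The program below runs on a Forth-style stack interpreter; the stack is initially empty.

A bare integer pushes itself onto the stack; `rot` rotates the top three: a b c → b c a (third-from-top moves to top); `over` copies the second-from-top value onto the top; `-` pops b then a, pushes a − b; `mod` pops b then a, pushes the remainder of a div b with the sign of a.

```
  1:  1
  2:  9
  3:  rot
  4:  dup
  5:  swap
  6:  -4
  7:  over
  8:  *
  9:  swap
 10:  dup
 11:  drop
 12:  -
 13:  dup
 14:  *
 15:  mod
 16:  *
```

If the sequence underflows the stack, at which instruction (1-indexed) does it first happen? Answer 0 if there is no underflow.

1 : 1
9 : 1 9
rot  — needs 3 operands, stack has 2 → underflow

3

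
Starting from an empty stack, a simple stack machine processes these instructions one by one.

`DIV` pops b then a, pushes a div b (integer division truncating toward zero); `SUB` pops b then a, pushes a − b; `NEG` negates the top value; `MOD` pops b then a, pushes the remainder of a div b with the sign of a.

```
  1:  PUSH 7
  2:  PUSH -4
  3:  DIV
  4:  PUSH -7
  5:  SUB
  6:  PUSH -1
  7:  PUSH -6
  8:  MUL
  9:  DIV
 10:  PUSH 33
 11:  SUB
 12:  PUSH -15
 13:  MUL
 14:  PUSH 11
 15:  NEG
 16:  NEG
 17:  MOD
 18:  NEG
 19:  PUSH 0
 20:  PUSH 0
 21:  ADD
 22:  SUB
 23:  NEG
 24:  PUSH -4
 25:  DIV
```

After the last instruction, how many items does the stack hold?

1

PUSH 7   → 7
PUSH -4  → 7 -4
DIV      → -1
PUSH -7  → -1 -7
SUB      → 6
PUSH -1  → 6 -1
PUSH -6  → 6 -1 -6
MUL      → 6 6
DIV      → 1
PUSH 33  → 1 33
SUB      → -32
PUSH -15 → -32 -15
MUL      → 480
PUSH 11  → 480 11
NEG      → 480 -11
NEG      → 480 11
MOD      → 7
NEG      → -7
PUSH 0   → -7 0
PUSH 0   → -7 0 0
ADD      → -7 0
SUB      → -7
NEG      → 7
PUSH -4  → 7 -4
DIV      → -1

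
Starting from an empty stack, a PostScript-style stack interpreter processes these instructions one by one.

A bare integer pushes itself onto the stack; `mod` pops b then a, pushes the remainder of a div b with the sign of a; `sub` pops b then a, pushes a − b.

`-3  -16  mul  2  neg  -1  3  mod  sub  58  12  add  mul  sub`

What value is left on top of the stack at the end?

-3  → [-3]
-16 → [-3, -16]
mul → [48]
2   → [48, 2]
neg → [48, -2]
-1  → [48, -2, -1]
3   → [48, -2, -1, 3]
mod → [48, -2, -1]
sub → [48, -1]
58  → [48, -1, 58]
12  → [48, -1, 58, 12]
add → [48, -1, 70]
mul → [48, -70]
sub → [118]

118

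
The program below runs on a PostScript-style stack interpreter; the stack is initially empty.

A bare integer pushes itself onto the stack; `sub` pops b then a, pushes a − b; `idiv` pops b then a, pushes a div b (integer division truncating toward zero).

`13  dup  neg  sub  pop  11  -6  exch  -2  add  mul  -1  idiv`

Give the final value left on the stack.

54

13   -> 13
dup  -> 13 13
neg  -> 13 -13
sub  -> 26
pop  -> (empty)
11   -> 11
-6   -> 11 -6
exch -> -6 11
-2   -> -6 11 -2
add  -> -6 9
mul  -> -54
-1   -> -54 -1
idiv -> 54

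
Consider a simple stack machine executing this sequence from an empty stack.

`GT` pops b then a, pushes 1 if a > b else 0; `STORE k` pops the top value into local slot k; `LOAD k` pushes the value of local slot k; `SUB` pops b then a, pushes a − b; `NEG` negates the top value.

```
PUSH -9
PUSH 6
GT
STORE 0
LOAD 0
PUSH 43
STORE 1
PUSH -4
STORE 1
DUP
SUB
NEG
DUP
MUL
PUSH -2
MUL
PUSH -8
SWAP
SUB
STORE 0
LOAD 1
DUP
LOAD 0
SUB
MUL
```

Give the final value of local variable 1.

-4

PUSH -9 -> -9
PUSH 6  -> -9 6
GT      -> 0
STORE 0 -> (empty)
LOAD 0  -> 0
PUSH 43 -> 0 43
STORE 1 -> 0
PUSH -4 -> 0 -4
STORE 1 -> 0
DUP     -> 0 0
SUB     -> 0
NEG     -> 0
DUP     -> 0 0
MUL     -> 0
PUSH -2 -> 0 -2
MUL     -> 0
PUSH -8 -> 0 -8
SWAP    -> -8 0
SUB     -> -8
STORE 0 -> (empty)
LOAD 1  -> -4
DUP     -> -4 -4
LOAD 0  -> -4 -4 -8
SUB     -> -4 4
MUL     -> -16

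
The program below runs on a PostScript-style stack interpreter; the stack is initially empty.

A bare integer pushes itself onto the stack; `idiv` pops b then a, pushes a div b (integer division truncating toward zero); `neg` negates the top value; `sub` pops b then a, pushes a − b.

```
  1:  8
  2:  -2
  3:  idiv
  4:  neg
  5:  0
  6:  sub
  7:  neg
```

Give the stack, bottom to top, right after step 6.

[4]

8    → [8]
-2   → [8, -2]
idiv → [-4]
neg  → [4]
0    → [4, 0]
sub  → [4]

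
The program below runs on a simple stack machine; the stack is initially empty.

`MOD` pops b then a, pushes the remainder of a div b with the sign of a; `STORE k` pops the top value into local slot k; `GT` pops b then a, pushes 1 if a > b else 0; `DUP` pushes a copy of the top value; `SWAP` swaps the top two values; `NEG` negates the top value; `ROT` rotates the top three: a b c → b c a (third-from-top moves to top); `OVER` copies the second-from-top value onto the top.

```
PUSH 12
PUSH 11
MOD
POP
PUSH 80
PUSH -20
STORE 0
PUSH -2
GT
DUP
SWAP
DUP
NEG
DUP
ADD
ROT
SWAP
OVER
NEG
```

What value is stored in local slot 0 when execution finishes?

PUSH 12   12
PUSH 11   12 11
MOD       1
POP       (empty)
PUSH 80   80
PUSH -20  80 -20
STORE 0   80
PUSH -2   80 -2
GT        1
DUP       1 1
SWAP      1 1
DUP       1 1 1
NEG       1 1 -1
DUP       1 1 -1 -1
ADD       1 1 -2
ROT       1 -2 1
SWAP      1 1 -2
OVER      1 1 -2 1
NEG       1 1 -2 -1

-20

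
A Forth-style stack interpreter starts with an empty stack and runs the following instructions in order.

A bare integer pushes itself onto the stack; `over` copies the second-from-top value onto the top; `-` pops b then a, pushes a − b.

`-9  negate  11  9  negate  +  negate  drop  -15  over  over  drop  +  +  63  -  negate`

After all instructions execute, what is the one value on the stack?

60

-9     : [-9]
negate : [9]
11     : [9, 11]
9      : [9, 11, 9]
negate : [9, 11, -9]
+      : [9, 2]
negate : [9, -2]
drop   : [9]
-15    : [9, -15]
over   : [9, -15, 9]
over   : [9, -15, 9, -15]
drop   : [9, -15, 9]
+      : [9, -6]
+      : [3]
63     : [3, 63]
-      : [-60]
negate : [60]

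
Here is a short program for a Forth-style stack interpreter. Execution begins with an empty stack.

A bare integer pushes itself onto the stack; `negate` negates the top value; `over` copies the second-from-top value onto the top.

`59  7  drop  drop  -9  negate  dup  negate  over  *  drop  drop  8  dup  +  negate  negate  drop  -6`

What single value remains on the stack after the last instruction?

-6

59     -> 59
7      -> 59 7
drop   -> 59
drop   -> (empty)
-9     -> -9
negate -> 9
dup    -> 9 9
negate -> 9 -9
over   -> 9 -9 9
*      -> 9 -81
drop   -> 9
drop   -> (empty)
8      -> 8
dup    -> 8 8
+      -> 16
negate -> -16
negate -> 16
drop   -> (empty)
-6     -> -6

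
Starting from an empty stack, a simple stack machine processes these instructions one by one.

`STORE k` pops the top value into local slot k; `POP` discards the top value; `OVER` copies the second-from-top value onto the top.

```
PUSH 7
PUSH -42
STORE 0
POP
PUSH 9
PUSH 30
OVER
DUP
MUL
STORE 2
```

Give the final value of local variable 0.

PUSH 7   -> [7]
PUSH -42 -> [7, -42]
STORE 0  -> [7]
POP      -> []
PUSH 9   -> [9]
PUSH 30  -> [9, 30]
OVER     -> [9, 30, 9]
DUP      -> [9, 30, 9, 9]
MUL      -> [9, 30, 81]
STORE 2  -> [9, 30]

-42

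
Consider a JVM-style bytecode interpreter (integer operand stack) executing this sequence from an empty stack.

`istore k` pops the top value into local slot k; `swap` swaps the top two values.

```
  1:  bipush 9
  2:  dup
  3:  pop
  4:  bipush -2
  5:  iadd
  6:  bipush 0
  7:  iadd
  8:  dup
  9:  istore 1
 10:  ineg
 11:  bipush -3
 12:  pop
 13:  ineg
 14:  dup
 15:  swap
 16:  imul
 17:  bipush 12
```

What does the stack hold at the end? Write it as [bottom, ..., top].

[49, 12]

bipush 9  : 9
dup       : 9 9
pop       : 9
bipush -2 : 9 -2
iadd      : 7
bipush 0  : 7 0
iadd      : 7
dup       : 7 7
istore 1  : 7
ineg      : -7
bipush -3 : -7 -3
pop       : -7
ineg      : 7
dup       : 7 7
swap      : 7 7
imul      : 49
bipush 12 : 49 12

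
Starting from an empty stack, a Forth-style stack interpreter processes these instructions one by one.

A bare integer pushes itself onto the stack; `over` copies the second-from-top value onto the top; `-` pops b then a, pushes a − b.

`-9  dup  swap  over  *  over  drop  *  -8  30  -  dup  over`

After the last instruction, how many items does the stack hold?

-9   → [-9]
dup  → [-9, -9]
swap → [-9, -9]
over → [-9, -9, -9]
*    → [-9, 81]
over → [-9, 81, -9]
drop → [-9, 81]
*    → [-729]
-8   → [-729, -8]
30   → [-729, -8, 30]
-    → [-729, -38]
dup  → [-729, -38, -38]
over → [-729, -38, -38, -38]

4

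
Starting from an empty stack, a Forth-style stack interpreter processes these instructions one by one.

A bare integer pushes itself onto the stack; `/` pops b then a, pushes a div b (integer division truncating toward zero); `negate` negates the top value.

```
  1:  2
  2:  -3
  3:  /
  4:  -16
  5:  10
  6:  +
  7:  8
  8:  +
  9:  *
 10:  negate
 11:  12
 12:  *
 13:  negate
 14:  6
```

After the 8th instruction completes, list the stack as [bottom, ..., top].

2   -> [2]
-3  -> [2, -3]
/   -> [0]
-16 -> [0, -16]
10  -> [0, -16, 10]
+   -> [0, -6]
8   -> [0, -6, 8]
+   -> [0, 2]

[0, 2]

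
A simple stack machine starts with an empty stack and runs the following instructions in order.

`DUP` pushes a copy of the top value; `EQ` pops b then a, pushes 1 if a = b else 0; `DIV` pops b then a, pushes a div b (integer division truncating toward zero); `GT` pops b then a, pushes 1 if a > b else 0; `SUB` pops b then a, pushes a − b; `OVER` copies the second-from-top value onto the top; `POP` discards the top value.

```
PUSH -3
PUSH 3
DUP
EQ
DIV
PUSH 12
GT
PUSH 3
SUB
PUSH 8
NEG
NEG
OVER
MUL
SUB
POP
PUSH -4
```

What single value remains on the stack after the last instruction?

PUSH -3 → [-3]
PUSH 3  → [-3, 3]
DUP     → [-3, 3, 3]
EQ      → [-3, 1]
DIV     → [-3]
PUSH 12 → [-3, 12]
GT      → [0]
PUSH 3  → [0, 3]
SUB     → [-3]
PUSH 8  → [-3, 8]
NEG     → [-3, -8]
NEG     → [-3, 8]
OVER    → [-3, 8, -3]
MUL     → [-3, -24]
SUB     → [21]
POP     → []
PUSH -4 → [-4]

-4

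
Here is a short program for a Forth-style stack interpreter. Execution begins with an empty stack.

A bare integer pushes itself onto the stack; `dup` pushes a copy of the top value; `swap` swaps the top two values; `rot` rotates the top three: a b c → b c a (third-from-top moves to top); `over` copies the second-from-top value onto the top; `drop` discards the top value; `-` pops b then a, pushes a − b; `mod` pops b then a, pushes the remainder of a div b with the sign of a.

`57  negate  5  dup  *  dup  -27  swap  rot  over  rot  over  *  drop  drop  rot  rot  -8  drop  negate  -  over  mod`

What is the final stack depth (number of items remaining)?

2

57     -> [57]
negate -> [-57]
5      -> [-57, 5]
dup    -> [-57, 5, 5]
*      -> [-57, 25]
dup    -> [-57, 25, 25]
-27    -> [-57, 25, 25, -27]
swap   -> [-57, 25, -27, 25]
rot    -> [-57, -27, 25, 25]
over   -> [-57, -27, 25, 25, 25]
rot    -> [-57, -27, 25, 25, 25]
over   -> [-57, -27, 25, 25, 25, 25]
*      -> [-57, -27, 25, 25, 625]
drop   -> [-57, -27, 25, 25]
drop   -> [-57, -27, 25]
rot    -> [-27, 25, -57]
rot    -> [25, -57, -27]
-8     -> [25, -57, -27, -8]
drop   -> [25, -57, -27]
negate -> [25, -57, 27]
-      -> [25, -84]
over   -> [25, -84, 25]
mod    -> [25, -9]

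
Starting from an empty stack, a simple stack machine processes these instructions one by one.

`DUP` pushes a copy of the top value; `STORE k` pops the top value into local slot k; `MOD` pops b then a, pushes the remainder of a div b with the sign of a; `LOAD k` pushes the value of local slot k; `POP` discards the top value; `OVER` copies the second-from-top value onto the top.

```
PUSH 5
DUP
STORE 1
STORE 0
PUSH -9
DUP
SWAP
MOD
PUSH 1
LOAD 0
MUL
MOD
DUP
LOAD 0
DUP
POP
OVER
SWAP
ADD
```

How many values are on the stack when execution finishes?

3

PUSH 5  -> 5
DUP     -> 5 5
STORE 1 -> 5
STORE 0 -> (empty)
PUSH -9 -> -9
DUP     -> -9 -9
SWAP    -> -9 -9
MOD     -> 0
PUSH 1  -> 0 1
LOAD 0  -> 0 1 5
MUL     -> 0 5
MOD     -> 0
DUP     -> 0 0
LOAD 0  -> 0 0 5
DUP     -> 0 0 5 5
POP     -> 0 0 5
OVER    -> 0 0 5 0
SWAP    -> 0 0 0 5
ADD     -> 0 0 5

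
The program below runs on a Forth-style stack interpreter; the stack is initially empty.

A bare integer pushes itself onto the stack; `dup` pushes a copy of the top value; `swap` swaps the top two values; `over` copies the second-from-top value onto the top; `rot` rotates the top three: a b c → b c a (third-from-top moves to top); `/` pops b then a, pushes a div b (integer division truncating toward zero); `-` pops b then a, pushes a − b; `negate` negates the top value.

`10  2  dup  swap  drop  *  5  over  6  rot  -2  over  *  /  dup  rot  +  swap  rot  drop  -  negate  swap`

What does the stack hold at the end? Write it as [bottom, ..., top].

10     -> 10
2      -> 10 2
dup    -> 10 2 2
swap   -> 10 2 2
drop   -> 10 2
*      -> 20
5      -> 20 5
over   -> 20 5 20
6      -> 20 5 20 6
rot    -> 20 20 6 5
-2     -> 20 20 6 5 -2
over   -> 20 20 6 5 -2 5
*      -> 20 20 6 5 -10
/      -> 20 20 6 0
dup    -> 20 20 6 0 0
rot    -> 20 20 0 0 6
+      -> 20 20 0 6
swap   -> 20 20 6 0
rot    -> 20 6 0 20
drop   -> 20 6 0
-      -> 20 6
negate -> 20 -6
swap   -> -6 20

[-6, 20]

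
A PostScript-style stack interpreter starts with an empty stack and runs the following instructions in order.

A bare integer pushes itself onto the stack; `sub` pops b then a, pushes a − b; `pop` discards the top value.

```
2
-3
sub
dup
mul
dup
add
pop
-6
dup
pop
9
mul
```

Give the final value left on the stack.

2   → [2]
-3  → [2, -3]
sub → [5]
dup → [5, 5]
mul → [25]
dup → [25, 25]
add → [50]
pop → []
-6  → [-6]
dup → [-6, -6]
pop → [-6]
9   → [-6, 9]
mul → [-54]

-54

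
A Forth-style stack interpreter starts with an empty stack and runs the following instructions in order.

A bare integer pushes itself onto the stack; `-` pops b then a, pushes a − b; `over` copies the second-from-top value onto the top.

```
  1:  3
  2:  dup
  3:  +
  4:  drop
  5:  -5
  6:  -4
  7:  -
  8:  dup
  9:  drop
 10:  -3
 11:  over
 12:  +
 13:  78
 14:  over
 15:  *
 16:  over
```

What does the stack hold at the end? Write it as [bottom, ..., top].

3    -> 3
dup  -> 3 3
+    -> 6
drop -> (empty)
-5   -> -5
-4   -> -5 -4
-    -> -1
dup  -> -1 -1
drop -> -1
-3   -> -1 -3
over -> -1 -3 -1
+    -> -1 -4
78   -> -1 -4 78
over -> -1 -4 78 -4
*    -> -1 -4 -312
over -> -1 -4 -312 -4

[-1, -4, -312, -4]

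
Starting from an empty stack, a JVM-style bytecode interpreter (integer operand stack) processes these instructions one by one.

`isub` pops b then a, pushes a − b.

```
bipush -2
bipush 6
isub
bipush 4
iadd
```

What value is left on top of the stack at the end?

-4

bipush -2 -> -2
bipush 6  -> -2 6
isub      -> -8
bipush 4  -> -8 4
iadd      -> -4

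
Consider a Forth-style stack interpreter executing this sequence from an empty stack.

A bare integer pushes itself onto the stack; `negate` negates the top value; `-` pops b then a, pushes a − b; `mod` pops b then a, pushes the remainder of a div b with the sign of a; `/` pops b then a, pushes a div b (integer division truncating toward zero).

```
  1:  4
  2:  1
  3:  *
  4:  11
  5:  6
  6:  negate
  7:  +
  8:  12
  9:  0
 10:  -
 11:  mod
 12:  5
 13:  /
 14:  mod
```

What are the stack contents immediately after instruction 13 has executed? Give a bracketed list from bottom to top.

4       [4]
1       [4, 1]
*       [4]
11      [4, 11]
6       [4, 11, 6]
negate  [4, 11, -6]
+       [4, 5]
12      [4, 5, 12]
0       [4, 5, 12, 0]
-       [4, 5, 12]
mod     [4, 5]
5       [4, 5, 5]
/       [4, 1]

[4, 1]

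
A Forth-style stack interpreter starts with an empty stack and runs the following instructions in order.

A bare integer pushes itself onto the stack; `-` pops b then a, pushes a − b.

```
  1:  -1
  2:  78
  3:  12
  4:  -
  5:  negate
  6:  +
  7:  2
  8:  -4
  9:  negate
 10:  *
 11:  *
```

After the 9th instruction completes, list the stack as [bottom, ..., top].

[-67, 2, 4]

-1     → -1
78     → -1 78
12     → -1 78 12
-      → -1 66
negate → -1 -66
+      → -67
2      → -67 2
-4     → -67 2 -4
negate → -67 2 4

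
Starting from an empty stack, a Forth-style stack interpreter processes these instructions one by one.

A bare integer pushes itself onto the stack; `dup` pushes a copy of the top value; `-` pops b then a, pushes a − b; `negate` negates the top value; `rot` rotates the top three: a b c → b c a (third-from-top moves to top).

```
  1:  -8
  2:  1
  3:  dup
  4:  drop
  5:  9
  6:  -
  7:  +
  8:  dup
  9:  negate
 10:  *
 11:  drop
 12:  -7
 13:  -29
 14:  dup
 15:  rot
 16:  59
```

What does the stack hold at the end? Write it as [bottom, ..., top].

[-29, -29, -7, 59]

-8     : -8
1      : -8 1
dup    : -8 1 1
drop   : -8 1
9      : -8 1 9
-      : -8 -8
+      : -16
dup    : -16 -16
negate : -16 16
*      : -256
drop   : (empty)
-7     : -7
-29    : -7 -29
dup    : -7 -29 -29
rot    : -29 -29 -7
59     : -29 -29 -7 59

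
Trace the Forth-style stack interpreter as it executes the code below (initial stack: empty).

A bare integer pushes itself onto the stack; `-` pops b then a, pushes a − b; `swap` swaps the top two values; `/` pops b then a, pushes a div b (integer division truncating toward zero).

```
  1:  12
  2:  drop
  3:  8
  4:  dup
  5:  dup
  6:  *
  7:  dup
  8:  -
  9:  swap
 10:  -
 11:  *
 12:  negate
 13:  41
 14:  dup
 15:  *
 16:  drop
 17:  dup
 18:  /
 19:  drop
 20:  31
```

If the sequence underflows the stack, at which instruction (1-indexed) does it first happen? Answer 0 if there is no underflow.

12    [12]
drop  []
8     [8]
dup   [8, 8]
dup   [8, 8, 8]
*     [8, 64]
dup   [8, 64, 64]
-     [8, 0]
swap  [0, 8]
-     [-8]
*  — needs 2 operands, stack has 1 → underflow

11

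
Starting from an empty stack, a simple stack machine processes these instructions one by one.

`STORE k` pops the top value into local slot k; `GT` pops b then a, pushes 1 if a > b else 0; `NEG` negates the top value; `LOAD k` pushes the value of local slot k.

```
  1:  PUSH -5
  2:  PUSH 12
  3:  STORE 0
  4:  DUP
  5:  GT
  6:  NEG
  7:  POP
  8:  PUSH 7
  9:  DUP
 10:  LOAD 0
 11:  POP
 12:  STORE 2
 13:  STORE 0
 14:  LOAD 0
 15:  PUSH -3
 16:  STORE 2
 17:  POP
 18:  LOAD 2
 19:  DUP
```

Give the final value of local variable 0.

7

PUSH -5 : [-5]
PUSH 12 : [-5, 12]
STORE 0 : [-5]
DUP     : [-5, -5]
GT      : [0]
NEG     : [0]
POP     : []
PUSH 7  : [7]
DUP     : [7, 7]
LOAD 0  : [7, 7, 12]
POP     : [7, 7]
STORE 2 : [7]
STORE 0 : []
LOAD 0  : [7]
PUSH -3 : [7, -3]
STORE 2 : [7]
POP     : []
LOAD 2  : [-3]
DUP     : [-3, -3]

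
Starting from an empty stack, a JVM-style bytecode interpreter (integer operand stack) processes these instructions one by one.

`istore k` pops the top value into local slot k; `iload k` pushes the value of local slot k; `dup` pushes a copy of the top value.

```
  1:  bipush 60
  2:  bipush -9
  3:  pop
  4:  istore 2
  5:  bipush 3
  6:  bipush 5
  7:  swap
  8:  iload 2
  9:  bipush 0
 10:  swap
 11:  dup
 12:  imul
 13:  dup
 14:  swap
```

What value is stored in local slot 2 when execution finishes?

bipush 60 -> [60]
bipush -9 -> [60, -9]
pop       -> [60]
istore 2  -> []
bipush 3  -> [3]
bipush 5  -> [3, 5]
swap      -> [5, 3]
iload 2   -> [5, 3, 60]
bipush 0  -> [5, 3, 60, 0]
swap      -> [5, 3, 0, 60]
dup       -> [5, 3, 0, 60, 60]
imul      -> [5, 3, 0, 3600]
dup       -> [5, 3, 0, 3600, 3600]
swap      -> [5, 3, 0, 3600, 3600]

60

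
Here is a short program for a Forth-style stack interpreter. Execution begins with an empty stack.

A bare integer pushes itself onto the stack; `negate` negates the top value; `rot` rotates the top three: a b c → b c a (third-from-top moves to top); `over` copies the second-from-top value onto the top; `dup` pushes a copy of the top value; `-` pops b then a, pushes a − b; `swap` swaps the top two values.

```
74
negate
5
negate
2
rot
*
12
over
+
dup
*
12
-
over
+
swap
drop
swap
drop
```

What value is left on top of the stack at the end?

74     → [74]
negate → [-74]
5      → [-74, 5]
negate → [-74, -5]
2      → [-74, -5, 2]
rot    → [-5, 2, -74]
*      → [-5, -148]
12     → [-5, -148, 12]
over   → [-5, -148, 12, -148]
+      → [-5, -148, -136]
dup    → [-5, -148, -136, -136]
*      → [-5, -148, 18496]
12     → [-5, -148, 18496, 12]
-      → [-5, -148, 18484]
over   → [-5, -148, 18484, -148]
+      → [-5, -148, 18336]
swap   → [-5, 18336, -148]
drop   → [-5, 18336]
swap   → [18336, -5]
drop   → [18336]

18336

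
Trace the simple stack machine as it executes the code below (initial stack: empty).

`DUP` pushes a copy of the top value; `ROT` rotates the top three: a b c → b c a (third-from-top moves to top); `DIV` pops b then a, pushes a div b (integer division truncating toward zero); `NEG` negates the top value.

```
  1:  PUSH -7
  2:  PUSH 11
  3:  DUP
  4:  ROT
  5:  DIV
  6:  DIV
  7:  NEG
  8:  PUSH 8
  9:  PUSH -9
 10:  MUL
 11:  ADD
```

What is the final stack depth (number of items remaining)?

1

PUSH -7  -7
PUSH 11  -7 11
DUP      -7 11 11
ROT      11 11 -7
DIV      11 -1
DIV      -11
NEG      11
PUSH 8   11 8
PUSH -9  11 8 -9
MUL      11 -72
ADD      -61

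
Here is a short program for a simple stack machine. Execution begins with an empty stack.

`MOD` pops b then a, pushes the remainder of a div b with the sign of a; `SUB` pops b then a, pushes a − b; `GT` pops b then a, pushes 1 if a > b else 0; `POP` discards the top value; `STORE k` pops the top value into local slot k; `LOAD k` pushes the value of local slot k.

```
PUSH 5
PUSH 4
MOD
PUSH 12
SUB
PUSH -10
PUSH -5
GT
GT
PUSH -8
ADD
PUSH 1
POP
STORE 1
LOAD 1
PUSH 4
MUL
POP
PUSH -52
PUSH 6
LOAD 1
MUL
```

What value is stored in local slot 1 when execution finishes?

-8

PUSH 5    [5]
PUSH 4    [5, 4]
MOD       [1]
PUSH 12   [1, 12]
SUB       [-11]
PUSH -10  [-11, -10]
PUSH -5   [-11, -10, -5]
GT        [-11, 0]
GT        [0]
PUSH -8   [0, -8]
ADD       [-8]
PUSH 1    [-8, 1]
POP       [-8]
STORE 1   []
LOAD 1    [-8]
PUSH 4    [-8, 4]
MUL       [-32]
POP       []
PUSH -52  [-52]
PUSH 6    [-52, 6]
LOAD 1    [-52, 6, -8]
MUL       [-52, -48]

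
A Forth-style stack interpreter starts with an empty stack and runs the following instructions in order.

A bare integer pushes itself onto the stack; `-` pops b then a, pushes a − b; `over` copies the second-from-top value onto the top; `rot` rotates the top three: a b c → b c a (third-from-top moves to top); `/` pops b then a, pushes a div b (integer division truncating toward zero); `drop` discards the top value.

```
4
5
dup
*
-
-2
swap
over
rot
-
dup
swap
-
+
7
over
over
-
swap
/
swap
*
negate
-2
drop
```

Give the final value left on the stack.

-84

4      : [4]
5      : [4, 5]
dup    : [4, 5, 5]
*      : [4, 25]
-      : [-21]
-2     : [-21, -2]
swap   : [-2, -21]
over   : [-2, -21, -2]
rot    : [-21, -2, -2]
-      : [-21, 0]
dup    : [-21, 0, 0]
swap   : [-21, 0, 0]
-      : [-21, 0]
+      : [-21]
7      : [-21, 7]
over   : [-21, 7, -21]
over   : [-21, 7, -21, 7]
-      : [-21, 7, -28]
swap   : [-21, -28, 7]
/      : [-21, -4]
swap   : [-4, -21]
*      : [84]
negate : [-84]
-2     : [-84, -2]
drop   : [-84]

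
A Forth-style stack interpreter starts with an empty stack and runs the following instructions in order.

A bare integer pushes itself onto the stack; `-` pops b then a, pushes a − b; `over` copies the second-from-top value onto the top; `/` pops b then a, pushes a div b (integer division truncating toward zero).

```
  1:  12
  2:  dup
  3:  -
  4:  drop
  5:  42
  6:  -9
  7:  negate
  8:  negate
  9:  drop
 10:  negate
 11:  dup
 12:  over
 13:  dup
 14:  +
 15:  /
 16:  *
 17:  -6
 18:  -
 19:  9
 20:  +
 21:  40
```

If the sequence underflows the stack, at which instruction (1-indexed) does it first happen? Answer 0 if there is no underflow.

12     : [12]
dup    : [12, 12]
-      : [0]
drop   : []
42     : [42]
-9     : [42, -9]
negate : [42, 9]
negate : [42, -9]
drop   : [42]
negate : [-42]
dup    : [-42, -42]
over   : [-42, -42, -42]
dup    : [-42, -42, -42, -42]
+      : [-42, -42, -84]
/      : [-42, 0]
*      : [0]
-6     : [0, -6]
-      : [6]
9      : [6, 9]
+      : [15]
40     : [15, 40]

0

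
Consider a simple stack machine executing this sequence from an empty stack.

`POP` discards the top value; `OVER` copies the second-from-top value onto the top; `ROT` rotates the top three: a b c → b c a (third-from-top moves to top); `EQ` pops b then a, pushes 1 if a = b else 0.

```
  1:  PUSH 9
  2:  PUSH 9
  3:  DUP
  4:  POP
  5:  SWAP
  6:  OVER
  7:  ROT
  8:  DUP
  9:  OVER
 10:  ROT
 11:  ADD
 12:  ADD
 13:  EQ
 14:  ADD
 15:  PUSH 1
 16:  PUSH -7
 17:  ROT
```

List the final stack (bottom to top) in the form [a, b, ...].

PUSH 9  -> 9
PUSH 9  -> 9 9
DUP     -> 9 9 9
POP     -> 9 9
SWAP    -> 9 9
OVER    -> 9 9 9
ROT     -> 9 9 9
DUP     -> 9 9 9 9
OVER    -> 9 9 9 9 9
ROT     -> 9 9 9 9 9
ADD     -> 9 9 9 18
ADD     -> 9 9 27
EQ      -> 9 0
ADD     -> 9
PUSH 1  -> 9 1
PUSH -7 -> 9 1 -7
ROT     -> 1 -7 9

[1, -7, 9]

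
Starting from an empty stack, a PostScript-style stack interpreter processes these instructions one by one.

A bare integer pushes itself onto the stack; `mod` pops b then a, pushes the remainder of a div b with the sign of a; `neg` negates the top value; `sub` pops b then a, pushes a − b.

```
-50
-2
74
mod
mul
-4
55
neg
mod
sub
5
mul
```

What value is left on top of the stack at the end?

520

-50 : -50
-2  : -50 -2
74  : -50 -2 74
mod : -50 -2
mul : 100
-4  : 100 -4
55  : 100 -4 55
neg : 100 -4 -55
mod : 100 -4
sub : 104
5   : 104 5
mul : 520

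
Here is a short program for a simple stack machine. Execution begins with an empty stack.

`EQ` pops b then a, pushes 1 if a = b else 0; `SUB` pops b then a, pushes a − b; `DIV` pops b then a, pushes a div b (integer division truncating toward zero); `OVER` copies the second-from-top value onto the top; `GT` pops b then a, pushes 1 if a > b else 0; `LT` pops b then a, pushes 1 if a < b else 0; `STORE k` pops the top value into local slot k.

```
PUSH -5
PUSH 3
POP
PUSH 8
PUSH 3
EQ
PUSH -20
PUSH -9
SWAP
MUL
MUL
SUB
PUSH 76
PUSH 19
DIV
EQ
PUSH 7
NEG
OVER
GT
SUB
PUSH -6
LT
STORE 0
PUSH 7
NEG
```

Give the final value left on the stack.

-7

PUSH -5  → [-5]
PUSH 3   → [-5, 3]
POP      → [-5]
PUSH 8   → [-5, 8]
PUSH 3   → [-5, 8, 3]
EQ       → [-5, 0]
PUSH -20 → [-5, 0, -20]
PUSH -9  → [-5, 0, -20, -9]
SWAP     → [-5, 0, -9, -20]
MUL      → [-5, 0, 180]
MUL      → [-5, 0]
SUB      → [-5]
PUSH 76  → [-5, 76]
PUSH 19  → [-5, 76, 19]
DIV      → [-5, 4]
EQ       → [0]
PUSH 7   → [0, 7]
NEG      → [0, -7]
OVER     → [0, -7, 0]
GT       → [0, 0]
SUB      → [0]
PUSH -6  → [0, -6]
LT       → [0]
STORE 0  → []
PUSH 7   → [7]
NEG      → [-7]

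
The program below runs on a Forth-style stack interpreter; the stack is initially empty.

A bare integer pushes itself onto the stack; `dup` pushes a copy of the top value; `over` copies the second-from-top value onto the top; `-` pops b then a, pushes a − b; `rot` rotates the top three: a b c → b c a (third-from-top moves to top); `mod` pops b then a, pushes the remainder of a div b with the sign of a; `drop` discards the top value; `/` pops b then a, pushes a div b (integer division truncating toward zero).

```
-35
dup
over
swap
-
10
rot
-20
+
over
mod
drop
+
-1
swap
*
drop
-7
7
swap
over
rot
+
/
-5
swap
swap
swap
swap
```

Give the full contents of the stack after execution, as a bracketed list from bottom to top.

-35   -35
dup   -35 -35
over  -35 -35 -35
swap  -35 -35 -35
-     -35 0
10    -35 0 10
rot   0 10 -35
-20   0 10 -35 -20
+     0 10 -55
over  0 10 -55 10
mod   0 10 -5
drop  0 10
+     10
-1    10 -1
swap  -1 10
*     -10
drop  (empty)
-7    -7
7     -7 7
swap  7 -7
over  7 -7 7
rot   -7 7 7
+     -7 14
/     0
-5    0 -5
swap  -5 0
swap  0 -5
swap  -5 0
swap  0 -5

[0, -5]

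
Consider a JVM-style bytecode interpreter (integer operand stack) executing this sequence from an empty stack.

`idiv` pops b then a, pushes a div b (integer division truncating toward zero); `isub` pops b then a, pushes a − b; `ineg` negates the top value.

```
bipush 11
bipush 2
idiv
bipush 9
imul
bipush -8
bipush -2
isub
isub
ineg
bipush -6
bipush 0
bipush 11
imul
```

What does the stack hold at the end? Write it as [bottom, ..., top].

[-51, -6, 0]

bipush 11 : [11]
bipush 2  : [11, 2]
idiv      : [5]
bipush 9  : [5, 9]
imul      : [45]
bipush -8 : [45, -8]
bipush -2 : [45, -8, -2]
isub      : [45, -6]
isub      : [51]
ineg      : [-51]
bipush -6 : [-51, -6]
bipush 0  : [-51, -6, 0]
bipush 11 : [-51, -6, 0, 11]
imul      : [-51, -6, 0]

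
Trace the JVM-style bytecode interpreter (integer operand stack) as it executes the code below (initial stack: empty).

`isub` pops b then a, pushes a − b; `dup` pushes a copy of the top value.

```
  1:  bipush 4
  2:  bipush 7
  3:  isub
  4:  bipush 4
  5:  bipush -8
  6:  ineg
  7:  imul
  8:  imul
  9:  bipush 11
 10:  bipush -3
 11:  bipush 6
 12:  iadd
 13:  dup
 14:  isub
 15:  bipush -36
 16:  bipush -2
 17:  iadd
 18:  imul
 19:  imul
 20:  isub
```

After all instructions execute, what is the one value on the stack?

bipush 4   -> 4
bipush 7   -> 4 7
isub       -> -3
bipush 4   -> -3 4
bipush -8  -> -3 4 -8
ineg       -> -3 4 8
imul       -> -3 32
imul       -> -96
bipush 11  -> -96 11
bipush -3  -> -96 11 -3
bipush 6   -> -96 11 -3 6
iadd       -> -96 11 3
dup        -> -96 11 3 3
isub       -> -96 11 0
bipush -36 -> -96 11 0 -36
bipush -2  -> -96 11 0 -36 -2
iadd       -> -96 11 0 -38
imul       -> -96 11 0
imul       -> -96 0
isub       -> -96

-96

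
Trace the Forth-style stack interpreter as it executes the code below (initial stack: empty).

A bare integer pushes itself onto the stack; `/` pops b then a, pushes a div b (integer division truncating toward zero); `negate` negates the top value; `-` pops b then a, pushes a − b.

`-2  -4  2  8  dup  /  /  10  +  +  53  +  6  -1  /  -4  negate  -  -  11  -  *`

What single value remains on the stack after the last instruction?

-120

-2     → [-2]
-4     → [-2, -4]
2      → [-2, -4, 2]
8      → [-2, -4, 2, 8]
dup    → [-2, -4, 2, 8, 8]
/      → [-2, -4, 2, 1]
/      → [-2, -4, 2]
10     → [-2, -4, 2, 10]
+      → [-2, -4, 12]
+      → [-2, 8]
53     → [-2, 8, 53]
+      → [-2, 61]
6      → [-2, 61, 6]
-1     → [-2, 61, 6, -1]
/      → [-2, 61, -6]
-4     → [-2, 61, -6, -4]
negate → [-2, 61, -6, 4]
-      → [-2, 61, -10]
-      → [-2, 71]
11     → [-2, 71, 11]
-      → [-2, 60]
*      → [-120]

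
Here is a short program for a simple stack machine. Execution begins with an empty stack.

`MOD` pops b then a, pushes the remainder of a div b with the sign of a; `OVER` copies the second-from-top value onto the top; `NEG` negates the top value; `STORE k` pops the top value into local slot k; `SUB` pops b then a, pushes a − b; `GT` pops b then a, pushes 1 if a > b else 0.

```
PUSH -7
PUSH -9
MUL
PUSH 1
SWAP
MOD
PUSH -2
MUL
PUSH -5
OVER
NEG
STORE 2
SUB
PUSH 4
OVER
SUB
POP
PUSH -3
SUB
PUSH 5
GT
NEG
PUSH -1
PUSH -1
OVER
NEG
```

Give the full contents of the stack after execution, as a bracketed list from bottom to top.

PUSH -7  [-7]
PUSH -9  [-7, -9]
MUL      [63]
PUSH 1   [63, 1]
SWAP     [1, 63]
MOD      [1]
PUSH -2  [1, -2]
MUL      [-2]
PUSH -5  [-2, -5]
OVER     [-2, -5, -2]
NEG      [-2, -5, 2]
STORE 2  [-2, -5]
SUB      [3]
PUSH 4   [3, 4]
OVER     [3, 4, 3]
SUB      [3, 1]
POP      [3]
PUSH -3  [3, -3]
SUB      [6]
PUSH 5   [6, 5]
GT       [1]
NEG      [-1]
PUSH -1  [-1, -1]
PUSH -1  [-1, -1, -1]
OVER     [-1, -1, -1, -1]
NEG      [-1, -1, -1, 1]

[-1, -1, -1, 1]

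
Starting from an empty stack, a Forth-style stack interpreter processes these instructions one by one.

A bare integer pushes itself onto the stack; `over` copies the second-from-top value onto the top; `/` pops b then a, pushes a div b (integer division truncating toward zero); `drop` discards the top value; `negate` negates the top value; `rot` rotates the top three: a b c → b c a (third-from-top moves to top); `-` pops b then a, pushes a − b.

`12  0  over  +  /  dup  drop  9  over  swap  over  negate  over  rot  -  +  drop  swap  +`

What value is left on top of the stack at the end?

12     → [12]
0      → [12, 0]
over   → [12, 0, 12]
+      → [12, 12]
/      → [1]
dup    → [1, 1]
drop   → [1]
9      → [1, 9]
over   → [1, 9, 1]
swap   → [1, 1, 9]
over   → [1, 1, 9, 1]
negate → [1, 1, 9, -1]
over   → [1, 1, 9, -1, 9]
rot    → [1, 1, -1, 9, 9]
-      → [1, 1, -1, 0]
+      → [1, 1, -1]
drop   → [1, 1]
swap   → [1, 1]
+      → [2]

2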